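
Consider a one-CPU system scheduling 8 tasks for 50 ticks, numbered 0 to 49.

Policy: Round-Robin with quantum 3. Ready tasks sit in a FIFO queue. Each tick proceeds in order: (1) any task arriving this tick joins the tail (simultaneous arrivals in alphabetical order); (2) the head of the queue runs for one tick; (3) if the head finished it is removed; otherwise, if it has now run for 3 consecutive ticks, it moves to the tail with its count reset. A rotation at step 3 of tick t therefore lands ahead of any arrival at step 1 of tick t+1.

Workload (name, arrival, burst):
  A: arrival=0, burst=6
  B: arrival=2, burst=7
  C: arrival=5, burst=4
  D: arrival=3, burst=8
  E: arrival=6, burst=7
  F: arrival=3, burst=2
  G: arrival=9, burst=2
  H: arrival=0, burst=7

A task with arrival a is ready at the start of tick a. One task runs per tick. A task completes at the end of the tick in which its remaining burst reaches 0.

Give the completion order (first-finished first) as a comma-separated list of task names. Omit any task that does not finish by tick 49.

t=0: queue=[A,H] q_used=0 → run A
t=1: queue=[A,H] q_used=1 → run A
t=2: queue=[A,H,B] q_used=2 → run A
t=3: queue=[H,B,A,D,F] q_used=0 → run H
t=4: queue=[H,B,A,D,F] q_used=1 → run H
t=5: queue=[H,B,A,D,F,C] q_used=2 → run H
t=6: queue=[B,A,D,F,C,H,E] q_used=0 → run B
t=7: queue=[B,A,D,F,C,H,E] q_used=1 → run B
t=8: queue=[B,A,D,F,C,H,E] q_used=2 → run B
t=9: queue=[A,D,F,C,H,E,B,G] q_used=0 → run A
t=10: queue=[A,D,F,C,H,E,B,G] q_used=1 → run A
t=11: queue=[A,D,F,C,H,E,B,G] q_used=2 → run A
t=12: queue=[D,F,C,H,E,B,G] q_used=0 → run D
t=13: queue=[D,F,C,H,E,B,G] q_used=1 → run D
t=14: queue=[D,F,C,H,E,B,G] q_used=2 → run D
t=15: queue=[F,C,H,E,B,G,D] q_used=0 → run F
t=16: queue=[F,C,H,E,B,G,D] q_used=1 → run F
t=17: queue=[C,H,E,B,G,D] q_used=0 → run C
t=18: queue=[C,H,E,B,G,D] q_used=1 → run C
t=19: queue=[C,H,E,B,G,D] q_used=2 → run C
t=20: queue=[H,E,B,G,D,C] q_used=0 → run H
t=21: queue=[H,E,B,G,D,C] q_used=1 → run H
t=22: queue=[H,E,B,G,D,C] q_used=2 → run H
t=23: queue=[E,B,G,D,C,H] q_used=0 → run E
t=24: queue=[E,B,G,D,C,H] q_used=1 → run E
t=25: queue=[E,B,G,D,C,H] q_used=2 → run E
t=26: queue=[B,G,D,C,H,E] q_used=0 → run B
t=27: queue=[B,G,D,C,H,E] q_used=1 → run B
t=28: queue=[B,G,D,C,H,E] q_used=2 → run B
t=29: queue=[G,D,C,H,E,B] q_used=0 → run G
t=30: queue=[G,D,C,H,E,B] q_used=1 → run G
t=31: queue=[D,C,H,E,B] q_used=0 → run D
t=32: queue=[D,C,H,E,B] q_used=1 → run D
t=33: queue=[D,C,H,E,B] q_used=2 → run D
t=34: queue=[C,H,E,B,D] q_used=0 → run C
t=35: queue=[H,E,B,D] q_used=0 → run H
t=36: queue=[E,B,D] q_used=0 → run E
t=37: queue=[E,B,D] q_used=1 → run E
t=38: queue=[E,B,D] q_used=2 → run E
t=39: queue=[B,D,E] q_used=0 → run B
t=40: queue=[D,E] q_used=0 → run D
t=41: queue=[D,E] q_used=1 → run D
t=42: queue=[E] q_used=0 → run E
t=43: (idle)
t=44: (idle)
t=45: (idle)
t=46: (idle)
t=47: (idle)
t=48: (idle)
t=49: (idle)

completion order = A, F, G, C, H, B, D, E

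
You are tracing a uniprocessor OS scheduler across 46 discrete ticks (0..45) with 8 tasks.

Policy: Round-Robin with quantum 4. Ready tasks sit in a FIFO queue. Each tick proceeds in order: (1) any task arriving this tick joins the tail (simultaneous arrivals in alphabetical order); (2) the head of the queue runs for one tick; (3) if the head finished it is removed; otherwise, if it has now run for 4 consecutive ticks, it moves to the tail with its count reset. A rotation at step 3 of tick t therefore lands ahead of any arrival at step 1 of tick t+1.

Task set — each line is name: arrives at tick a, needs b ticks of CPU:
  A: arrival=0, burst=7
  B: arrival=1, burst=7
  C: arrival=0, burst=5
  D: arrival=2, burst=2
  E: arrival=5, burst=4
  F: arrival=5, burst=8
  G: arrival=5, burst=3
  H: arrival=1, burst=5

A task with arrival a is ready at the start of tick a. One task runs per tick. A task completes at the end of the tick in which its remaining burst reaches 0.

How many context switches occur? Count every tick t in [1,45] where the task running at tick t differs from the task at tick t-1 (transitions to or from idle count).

context switches = 13

t=0: queue=[A,C] q_used=0 → run A
t=1: queue=[A,C,B,H] q_used=1 → run A
t=2: queue=[A,C,B,H,D] q_used=2 → run A
t=3: queue=[A,C,B,H,D] q_used=3 → run A
t=4: queue=[C,B,H,D,A] q_used=0 → run C
t=5: queue=[C,B,H,D,A,E,F,G] q_used=1 → run C
t=6: queue=[C,B,H,D,A,E,F,G] q_used=2 → run C
t=7: queue=[C,B,H,D,A,E,F,G] q_used=3 → run C
t=8: queue=[B,H,D,A,E,F,G,C] q_used=0 → run B
t=9: queue=[B,H,D,A,E,F,G,C] q_used=1 → run B
t=10: queue=[B,H,D,A,E,F,G,C] q_used=2 → run B
t=11: queue=[B,H,D,A,E,F,G,C] q_used=3 → run B
t=12: queue=[H,D,A,E,F,G,C,B] q_used=0 → run H
t=13: queue=[H,D,A,E,F,G,C,B] q_used=1 → run H
t=14: queue=[H,D,A,E,F,G,C,B] q_used=2 → run H
t=15: queue=[H,D,A,E,F,G,C,B] q_used=3 → run H
t=16: queue=[D,A,E,F,G,C,B,H] q_used=0 → run D
t=17: queue=[D,A,E,F,G,C,B,H] q_used=1 → run D
t=18: queue=[A,E,F,G,C,B,H] q_used=0 → run A
t=19: queue=[A,E,F,G,C,B,H] q_used=1 → run A
t=20: queue=[A,E,F,G,C,B,H] q_used=2 → run A
t=21: queue=[E,F,G,C,B,H] q_used=0 → run E
t=22: queue=[E,F,G,C,B,H] q_used=1 → run E
t=23: queue=[E,F,G,C,B,H] q_used=2 → run E
t=24: queue=[E,F,G,C,B,H] q_used=3 → run E
t=25: queue=[F,G,C,B,H] q_used=0 → run F
t=26: queue=[F,G,C,B,H] q_used=1 → run F
t=27: queue=[F,G,C,B,H] q_used=2 → run F
t=28: queue=[F,G,C,B,H] q_used=3 → run F
t=29: queue=[G,C,B,H,F] q_used=0 → run G
t=30: queue=[G,C,B,H,F] q_used=1 → run G
t=31: queue=[G,C,B,H,F] q_used=2 → run G
t=32: queue=[C,B,H,F] q_used=0 → run C
t=33: queue=[B,H,F] q_used=0 → run B
t=34: queue=[B,H,F] q_used=1 → run B
t=35: queue=[B,H,F] q_used=2 → run B
t=36: queue=[H,F] q_used=0 → run H
t=37: queue=[F] q_used=0 → run F
t=38: queue=[F] q_used=1 → run F
t=39: queue=[F] q_used=2 → run F
t=40: queue=[F] q_used=3 → run F
t=41: (idle)
t=42: (idle)
t=43: (idle)
t=44: (idle)
t=45: (idle)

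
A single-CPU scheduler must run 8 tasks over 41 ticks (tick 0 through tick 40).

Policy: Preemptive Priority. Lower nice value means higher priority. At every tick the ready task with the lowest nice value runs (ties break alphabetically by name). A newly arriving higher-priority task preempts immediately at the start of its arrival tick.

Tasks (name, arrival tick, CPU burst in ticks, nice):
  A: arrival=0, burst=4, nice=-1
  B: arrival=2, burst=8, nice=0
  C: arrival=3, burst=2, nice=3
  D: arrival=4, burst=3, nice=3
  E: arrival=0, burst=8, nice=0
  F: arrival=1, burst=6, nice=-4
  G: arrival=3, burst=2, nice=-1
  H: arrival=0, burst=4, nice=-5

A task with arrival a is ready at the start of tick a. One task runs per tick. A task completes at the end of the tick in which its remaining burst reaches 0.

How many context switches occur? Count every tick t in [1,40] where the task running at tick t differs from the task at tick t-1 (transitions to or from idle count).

t=0: ready={A,E,H} → run H
t=1: ready={A,E,F,H} → run H
t=2: ready={A,B,E,F,H} → run H
t=3: ready={A,B,C,E,F,G,H} → run H
t=4: ready={A,B,C,D,E,F,G} → run F
t=5: ready={A,B,C,D,E,F,G} → run F
t=6: ready={A,B,C,D,E,F,G} → run F
t=7: ready={A,B,C,D,E,F,G} → run F
t=8: ready={A,B,C,D,E,F,G} → run F
t=9: ready={A,B,C,D,E,F,G} → run F
t=10: ready={A,B,C,D,E,G} → run A
t=11: ready={A,B,C,D,E,G} → run A
t=12: ready={A,B,C,D,E,G} → run A
t=13: ready={A,B,C,D,E,G} → run A
t=14: ready={B,C,D,E,G} → run G
t=15: ready={B,C,D,E,G} → run G
t=16: ready={B,C,D,E} → run B
t=17: ready={B,C,D,E} → run B
t=18: ready={B,C,D,E} → run B
t=19: ready={B,C,D,E} → run B
t=20: ready={B,C,D,E} → run B
t=21: ready={B,C,D,E} → run B
t=22: ready={B,C,D,E} → run B
t=23: ready={B,C,D,E} → run B
t=24: ready={C,D,E} → run E
t=25: ready={C,D,E} → run E
t=26: ready={C,D,E} → run E
t=27: ready={C,D,E} → run E
t=28: ready={C,D,E} → run E
t=29: ready={C,D,E} → run E
t=30: ready={C,D,E} → run E
t=31: ready={C,D,E} → run E
t=32: ready={C,D} → run C
t=33: ready={C,D} → run C
t=34: ready={D} → run D
t=35: ready={D} → run D
t=36: ready={D} → run D
t=37: (idle)
t=38: (idle)
t=39: (idle)
t=40: (idle)

context switches = 8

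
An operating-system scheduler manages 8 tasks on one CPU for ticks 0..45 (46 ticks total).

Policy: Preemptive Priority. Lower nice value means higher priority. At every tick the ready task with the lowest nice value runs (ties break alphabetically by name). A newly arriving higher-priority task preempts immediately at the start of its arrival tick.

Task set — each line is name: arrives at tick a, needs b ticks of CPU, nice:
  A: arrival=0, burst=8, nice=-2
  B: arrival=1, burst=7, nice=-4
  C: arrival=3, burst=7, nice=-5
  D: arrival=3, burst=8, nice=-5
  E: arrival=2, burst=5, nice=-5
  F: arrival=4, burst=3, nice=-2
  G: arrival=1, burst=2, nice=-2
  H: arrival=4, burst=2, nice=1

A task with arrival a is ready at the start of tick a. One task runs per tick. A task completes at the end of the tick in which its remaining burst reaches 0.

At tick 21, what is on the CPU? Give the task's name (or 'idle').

t=0: ready={A} → run A
t=1: ready={A,B,G} → run B
t=2: ready={A,B,E,G} → run E
t=3: ready={A,B,C,D,E,G} → run C
t=4: ready={A,B,C,D,E,F,G,H} → run C
t=5: ready={A,B,C,D,E,F,G,H} → run C
t=6: ready={A,B,C,D,E,F,G,H} → run C
t=7: ready={A,B,C,D,E,F,G,H} → run C
t=8: ready={A,B,C,D,E,F,G,H} → run C
t=9: ready={A,B,C,D,E,F,G,H} → run C
t=10: ready={A,B,D,E,F,G,H} → run D
t=11: ready={A,B,D,E,F,G,H} → run D
t=12: ready={A,B,D,E,F,G,H} → run D
t=13: ready={A,B,D,E,F,G,H} → run D
t=14: ready={A,B,D,E,F,G,H} → run D
t=15: ready={A,B,D,E,F,G,H} → run D
t=16: ready={A,B,D,E,F,G,H} → run D
t=17: ready={A,B,D,E,F,G,H} → run D
t=18: ready={A,B,E,F,G,H} → run E
t=19: ready={A,B,E,F,G,H} → run E
t=20: ready={A,B,E,F,G,H} → run E
t=21: ready={A,B,E,F,G,H} → run E
t=22: ready={A,B,F,G,H} → run B
t=23: ready={A,B,F,G,H} → run B
t=24: ready={A,B,F,G,H} → run B
t=25: ready={A,B,F,G,H} → run B
t=26: ready={A,B,F,G,H} → run B
t=27: ready={A,B,F,G,H} → run B
t=28: ready={A,F,G,H} → run A
t=29: ready={A,F,G,H} → run A
t=30: ready={A,F,G,H} → run A
t=31: ready={A,F,G,H} → run A
t=32: ready={A,F,G,H} → run A
t=33: ready={A,F,G,H} → run A
t=34: ready={A,F,G,H} → run A
t=35: ready={F,G,H} → run F
t=36: ready={F,G,H} → run F
t=37: ready={F,G,H} → run F
t=38: ready={G,H} → run G
t=39: ready={G,H} → run G
t=40: ready={H} → run H
t=41: ready={H} → run H
t=42: (idle)
t=43: (idle)
t=44: (idle)
t=45: (idle)

running at tick 21 = E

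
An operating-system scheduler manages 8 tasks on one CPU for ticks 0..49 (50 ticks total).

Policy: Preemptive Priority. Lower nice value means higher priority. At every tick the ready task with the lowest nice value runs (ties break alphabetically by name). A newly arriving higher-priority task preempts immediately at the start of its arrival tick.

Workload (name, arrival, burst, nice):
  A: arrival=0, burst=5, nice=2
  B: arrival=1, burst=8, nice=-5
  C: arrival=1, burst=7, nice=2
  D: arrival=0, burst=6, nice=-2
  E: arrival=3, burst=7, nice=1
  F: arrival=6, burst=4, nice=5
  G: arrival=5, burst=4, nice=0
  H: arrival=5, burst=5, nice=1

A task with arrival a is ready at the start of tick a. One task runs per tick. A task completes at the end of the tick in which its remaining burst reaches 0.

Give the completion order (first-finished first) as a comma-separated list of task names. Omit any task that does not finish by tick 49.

t=0: ready={A,D} → run D
t=1: ready={A,B,C,D} → run B
t=2: ready={A,B,C,D} → run B
t=3: ready={A,B,C,D,E} → run B
t=4: ready={A,B,C,D,E} → run B
t=5: ready={A,B,C,D,E,G,H} → run B
t=6: ready={A,B,C,D,E,F,G,H} → run B
t=7: ready={A,B,C,D,E,F,G,H} → run B
t=8: ready={A,B,C,D,E,F,G,H} → run B
t=9: ready={A,C,D,E,F,G,H} → run D
t=10: ready={A,C,D,E,F,G,H} → run D
t=11: ready={A,C,D,E,F,G,H} → run D
t=12: ready={A,C,D,E,F,G,H} → run D
t=13: ready={A,C,D,E,F,G,H} → run D
t=14: ready={A,C,E,F,G,H} → run G
t=15: ready={A,C,E,F,G,H} → run G
t=16: ready={A,C,E,F,G,H} → run G
t=17: ready={A,C,E,F,G,H} → run G
t=18: ready={A,C,E,F,H} → run E
t=19: ready={A,C,E,F,H} → run E
t=20: ready={A,C,E,F,H} → run E
t=21: ready={A,C,E,F,H} → run E
t=22: ready={A,C,E,F,H} → run E
t=23: ready={A,C,E,F,H} → run E
t=24: ready={A,C,E,F,H} → run E
t=25: ready={A,C,F,H} → run H
t=26: ready={A,C,F,H} → run H
t=27: ready={A,C,F,H} → run H
t=28: ready={A,C,F,H} → run H
t=29: ready={A,C,F,H} → run H
t=30: ready={A,C,F} → run A
t=31: ready={A,C,F} → run A
t=32: ready={A,C,F} → run A
t=33: ready={A,C,F} → run A
t=34: ready={A,C,F} → run A
t=35: ready={C,F} → run C
t=36: ready={C,F} → run C
t=37: ready={C,F} → run C
t=38: ready={C,F} → run C
t=39: ready={C,F} → run C
t=40: ready={C,F} → run C
t=41: ready={C,F} → run C
t=42: ready={F} → run F
t=43: ready={F} → run F
t=44: ready={F} → run F
t=45: ready={F} → run F
t=46: (idle)
t=47: (idle)
t=48: (idle)
t=49: (idle)

completion order = B, D, G, E, H, A, C, F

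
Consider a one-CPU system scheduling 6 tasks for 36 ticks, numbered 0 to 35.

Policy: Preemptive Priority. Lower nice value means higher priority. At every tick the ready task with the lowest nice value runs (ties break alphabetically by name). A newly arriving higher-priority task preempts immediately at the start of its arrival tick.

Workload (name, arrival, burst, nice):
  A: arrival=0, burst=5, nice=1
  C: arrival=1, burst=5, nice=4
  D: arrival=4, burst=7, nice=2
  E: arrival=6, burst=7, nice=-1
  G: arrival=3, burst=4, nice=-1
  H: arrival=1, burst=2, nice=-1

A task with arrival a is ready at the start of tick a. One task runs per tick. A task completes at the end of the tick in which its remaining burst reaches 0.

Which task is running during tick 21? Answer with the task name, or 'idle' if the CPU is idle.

t=0: ready={A} → run A
t=1: ready={A,C,H} → run H
t=2: ready={A,C,H} → run H
t=3: ready={A,C,G} → run G
t=4: ready={A,C,D,G} → run G
t=5: ready={A,C,D,G} → run G
t=6: ready={A,C,D,E,G} → run E
t=7: ready={A,C,D,E,G} → run E
t=8: ready={A,C,D,E,G} → run E
t=9: ready={A,C,D,E,G} → run E
t=10: ready={A,C,D,E,G} → run E
t=11: ready={A,C,D,E,G} → run E
t=12: ready={A,C,D,E,G} → run E
t=13: ready={A,C,D,G} → run G
t=14: ready={A,C,D} → run A
t=15: ready={A,C,D} → run A
t=16: ready={A,C,D} → run A
t=17: ready={A,C,D} → run A
t=18: ready={C,D} → run D
t=19: ready={C,D} → run D
t=20: ready={C,D} → run D
t=21: ready={C,D} → run D
t=22: ready={C,D} → run D
t=23: ready={C,D} → run D
t=24: ready={C,D} → run D
t=25: ready={C} → run C
t=26: ready={C} → run C
t=27: ready={C} → run C
t=28: ready={C} → run C
t=29: ready={C} → run C
t=30: (idle)
t=31: (idle)
t=32: (idle)
t=33: (idle)
t=34: (idle)
t=35: (idle)

running at tick 21 = D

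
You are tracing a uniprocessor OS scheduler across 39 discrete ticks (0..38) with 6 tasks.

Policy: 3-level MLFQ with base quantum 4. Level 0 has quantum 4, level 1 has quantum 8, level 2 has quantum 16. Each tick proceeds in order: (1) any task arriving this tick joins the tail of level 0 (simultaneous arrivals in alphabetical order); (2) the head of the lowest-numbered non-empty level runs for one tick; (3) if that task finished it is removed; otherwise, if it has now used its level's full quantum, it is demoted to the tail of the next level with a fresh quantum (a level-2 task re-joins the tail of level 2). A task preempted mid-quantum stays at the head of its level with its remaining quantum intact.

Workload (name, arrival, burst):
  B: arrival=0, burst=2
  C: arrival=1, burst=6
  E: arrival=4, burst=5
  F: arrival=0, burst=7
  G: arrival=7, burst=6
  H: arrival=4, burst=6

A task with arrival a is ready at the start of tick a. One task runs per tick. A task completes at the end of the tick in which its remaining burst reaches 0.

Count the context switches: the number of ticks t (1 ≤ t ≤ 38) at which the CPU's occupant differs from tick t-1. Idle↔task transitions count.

context switches = 11

t=0: L0/L1/L2 = BF/-/- → run B
t=1: L0/L1/L2 = BFC/-/- → run B
t=2: L0/L1/L2 = FC/-/- → run F
t=3: L0/L1/L2 = FC/-/- → run F
t=4: L0/L1/L2 = FCEH/-/- → run F
t=5: L0/L1/L2 = FCEH/-/- → run F
t=6: L0/L1/L2 = CEH/F/- → run C
t=7: L0/L1/L2 = CEHG/F/- → run C
t=8: L0/L1/L2 = CEHG/F/- → run C
t=9: L0/L1/L2 = CEHG/F/- → run C
t=10: L0/L1/L2 = EHG/FC/- → run E
t=11: L0/L1/L2 = EHG/FC/- → run E
t=12: L0/L1/L2 = EHG/FC/- → run E
t=13: L0/L1/L2 = EHG/FC/- → run E
t=14: L0/L1/L2 = HG/FCE/- → run H
t=15: L0/L1/L2 = HG/FCE/- → run H
t=16: L0/L1/L2 = HG/FCE/- → run H
t=17: L0/L1/L2 = HG/FCE/- → run H
t=18: L0/L1/L2 = G/FCEH/- → run G
t=19: L0/L1/L2 = G/FCEH/- → run G
t=20: L0/L1/L2 = G/FCEH/- → run G
t=21: L0/L1/L2 = G/FCEH/- → run G
t=22: L0/L1/L2 = -/FCEHG/- → run F
t=23: L0/L1/L2 = -/FCEHG/- → run F
t=24: L0/L1/L2 = -/FCEHG/- → run F
t=25: L0/L1/L2 = -/CEHG/- → run C
t=26: L0/L1/L2 = -/CEHG/- → run C
t=27: L0/L1/L2 = -/EHG/- → run E
t=28: L0/L1/L2 = -/HG/- → run H
t=29: L0/L1/L2 = -/HG/- → run H
t=30: L0/L1/L2 = -/G/- → run G
t=31: L0/L1/L2 = -/G/- → run G
t=32: (idle)
t=33: (idle)
t=34: (idle)
t=35: (idle)
t=36: (idle)
t=37: (idle)
t=38: (idle)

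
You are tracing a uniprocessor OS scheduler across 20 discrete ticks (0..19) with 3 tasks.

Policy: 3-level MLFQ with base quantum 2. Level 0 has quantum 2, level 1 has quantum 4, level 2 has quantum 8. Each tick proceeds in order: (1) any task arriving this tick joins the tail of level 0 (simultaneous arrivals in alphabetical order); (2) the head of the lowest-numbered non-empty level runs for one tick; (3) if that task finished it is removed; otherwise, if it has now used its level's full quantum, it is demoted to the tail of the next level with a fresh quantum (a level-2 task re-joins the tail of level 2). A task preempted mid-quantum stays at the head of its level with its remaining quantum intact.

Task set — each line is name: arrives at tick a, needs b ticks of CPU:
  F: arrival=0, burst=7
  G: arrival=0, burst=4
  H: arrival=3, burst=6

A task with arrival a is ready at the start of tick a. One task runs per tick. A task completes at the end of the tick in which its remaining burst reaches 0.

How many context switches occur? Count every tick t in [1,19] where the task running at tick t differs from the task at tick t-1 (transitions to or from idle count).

t=0: L0/L1/L2 = FG/-/- → run F
t=1: L0/L1/L2 = FG/-/- → run F
t=2: L0/L1/L2 = G/F/- → run G
t=3: L0/L1/L2 = GH/F/- → run G
t=4: L0/L1/L2 = H/FG/- → run H
t=5: L0/L1/L2 = H/FG/- → run H
t=6: L0/L1/L2 = -/FGH/- → run F
t=7: L0/L1/L2 = -/FGH/- → run F
t=8: L0/L1/L2 = -/FGH/- → run F
t=9: L0/L1/L2 = -/FGH/- → run F
t=10: L0/L1/L2 = -/GH/F → run G
t=11: L0/L1/L2 = -/GH/F → run G
t=12: L0/L1/L2 = -/H/F → run H
t=13: L0/L1/L2 = -/H/F → run H
t=14: L0/L1/L2 = -/H/F → run H
t=15: L0/L1/L2 = -/H/F → run H
t=16: L0/L1/L2 = -/-/F → run F
t=17: (idle)
t=18: (idle)
t=19: (idle)

context switches = 7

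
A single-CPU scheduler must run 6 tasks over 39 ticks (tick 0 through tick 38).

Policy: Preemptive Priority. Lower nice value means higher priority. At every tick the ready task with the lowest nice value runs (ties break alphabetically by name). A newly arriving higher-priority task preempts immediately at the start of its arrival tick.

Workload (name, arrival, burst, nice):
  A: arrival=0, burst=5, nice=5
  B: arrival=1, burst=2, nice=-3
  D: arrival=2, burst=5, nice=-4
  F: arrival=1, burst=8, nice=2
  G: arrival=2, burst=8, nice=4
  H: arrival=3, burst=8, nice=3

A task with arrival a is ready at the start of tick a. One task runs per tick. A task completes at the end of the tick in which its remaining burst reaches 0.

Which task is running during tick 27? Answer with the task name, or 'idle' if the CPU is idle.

running at tick 27 = G

t=0: ready={A} → run A
t=1: ready={A,B,F} → run B
t=2: ready={A,B,D,F,G} → run D
t=3: ready={A,B,D,F,G,H} → run D
t=4: ready={A,B,D,F,G,H} → run D
t=5: ready={A,B,D,F,G,H} → run D
t=6: ready={A,B,D,F,G,H} → run D
t=7: ready={A,B,F,G,H} → run B
t=8: ready={A,F,G,H} → run F
t=9: ready={A,F,G,H} → run F
t=10: ready={A,F,G,H} → run F
t=11: ready={A,F,G,H} → run F
t=12: ready={A,F,G,H} → run F
t=13: ready={A,F,G,H} → run F
t=14: ready={A,F,G,H} → run F
t=15: ready={A,F,G,H} → run F
t=16: ready={A,G,H} → run H
t=17: ready={A,G,H} → run H
t=18: ready={A,G,H} → run H
t=19: ready={A,G,H} → run H
t=20: ready={A,G,H} → run H
t=21: ready={A,G,H} → run H
t=22: ready={A,G,H} → run H
t=23: ready={A,G,H} → run H
t=24: ready={A,G} → run G
t=25: ready={A,G} → run G
t=26: ready={A,G} → run G
t=27: ready={A,G} → run G
t=28: ready={A,G} → run G
t=29: ready={A,G} → run G
t=30: ready={A,G} → run G
t=31: ready={A,G} → run G
t=32: ready={A} → run A
t=33: ready={A} → run A
t=34: ready={A} → run A
t=35: ready={A} → run A
t=36: (idle)
t=37: (idle)
t=38: (idle)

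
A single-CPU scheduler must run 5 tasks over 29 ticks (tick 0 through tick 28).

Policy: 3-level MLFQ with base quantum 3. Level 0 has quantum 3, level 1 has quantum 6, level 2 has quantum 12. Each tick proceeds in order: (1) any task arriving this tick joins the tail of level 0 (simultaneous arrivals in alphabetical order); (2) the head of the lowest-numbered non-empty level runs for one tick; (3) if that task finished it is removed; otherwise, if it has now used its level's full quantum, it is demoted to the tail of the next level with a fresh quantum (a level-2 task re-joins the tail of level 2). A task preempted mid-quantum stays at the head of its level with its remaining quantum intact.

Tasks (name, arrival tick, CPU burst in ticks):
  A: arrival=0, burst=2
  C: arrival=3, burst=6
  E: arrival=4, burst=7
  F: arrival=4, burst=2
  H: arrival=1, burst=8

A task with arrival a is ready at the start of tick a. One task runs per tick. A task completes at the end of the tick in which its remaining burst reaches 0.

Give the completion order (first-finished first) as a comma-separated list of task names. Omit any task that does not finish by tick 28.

t=0: L0/L1/L2 = A/-/- → run A
t=1: L0/L1/L2 = AH/-/- → run A
t=2: L0/L1/L2 = H/-/- → run H
t=3: L0/L1/L2 = HC/-/- → run H
t=4: L0/L1/L2 = HCEF/-/- → run H
t=5: L0/L1/L2 = CEF/H/- → run C
t=6: L0/L1/L2 = CEF/H/- → run C
t=7: L0/L1/L2 = CEF/H/- → run C
t=8: L0/L1/L2 = EF/HC/- → run E
t=9: L0/L1/L2 = EF/HC/- → run E
t=10: L0/L1/L2 = EF/HC/- → run E
t=11: L0/L1/L2 = F/HCE/- → run F
t=12: L0/L1/L2 = F/HCE/- → run F
t=13: L0/L1/L2 = -/HCE/- → run H
t=14: L0/L1/L2 = -/HCE/- → run H
t=15: L0/L1/L2 = -/HCE/- → run H
t=16: L0/L1/L2 = -/HCE/- → run H
t=17: L0/L1/L2 = -/HCE/- → run H
t=18: L0/L1/L2 = -/CE/- → run C
t=19: L0/L1/L2 = -/CE/- → run C
t=20: L0/L1/L2 = -/CE/- → run C
t=21: L0/L1/L2 = -/E/- → run E
t=22: L0/L1/L2 = -/E/- → run E
t=23: L0/L1/L2 = -/E/- → run E
t=24: L0/L1/L2 = -/E/- → run E
t=25: (idle)
t=26: (idle)
t=27: (idle)
t=28: (idle)

completion order = A, F, H, C, E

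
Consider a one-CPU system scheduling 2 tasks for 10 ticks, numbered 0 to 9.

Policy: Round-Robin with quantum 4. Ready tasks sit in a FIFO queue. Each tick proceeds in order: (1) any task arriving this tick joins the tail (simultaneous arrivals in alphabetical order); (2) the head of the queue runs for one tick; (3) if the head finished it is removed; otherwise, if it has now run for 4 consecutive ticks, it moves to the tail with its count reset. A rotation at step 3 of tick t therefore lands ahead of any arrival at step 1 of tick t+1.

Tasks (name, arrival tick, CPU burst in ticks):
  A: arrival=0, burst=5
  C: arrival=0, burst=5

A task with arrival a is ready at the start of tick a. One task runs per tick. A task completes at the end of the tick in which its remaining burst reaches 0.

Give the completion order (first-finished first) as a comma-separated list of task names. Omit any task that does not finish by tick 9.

t=0: queue=[A,C] q_used=0 → run A
t=1: queue=[A,C] q_used=1 → run A
t=2: queue=[A,C] q_used=2 → run A
t=3: queue=[A,C] q_used=3 → run A
t=4: queue=[C,A] q_used=0 → run C
t=5: queue=[C,A] q_used=1 → run C
t=6: queue=[C,A] q_used=2 → run C
t=7: queue=[C,A] q_used=3 → run C
t=8: queue=[A,C] q_used=0 → run A
t=9: queue=[C] q_used=0 → run C

completion order = A, C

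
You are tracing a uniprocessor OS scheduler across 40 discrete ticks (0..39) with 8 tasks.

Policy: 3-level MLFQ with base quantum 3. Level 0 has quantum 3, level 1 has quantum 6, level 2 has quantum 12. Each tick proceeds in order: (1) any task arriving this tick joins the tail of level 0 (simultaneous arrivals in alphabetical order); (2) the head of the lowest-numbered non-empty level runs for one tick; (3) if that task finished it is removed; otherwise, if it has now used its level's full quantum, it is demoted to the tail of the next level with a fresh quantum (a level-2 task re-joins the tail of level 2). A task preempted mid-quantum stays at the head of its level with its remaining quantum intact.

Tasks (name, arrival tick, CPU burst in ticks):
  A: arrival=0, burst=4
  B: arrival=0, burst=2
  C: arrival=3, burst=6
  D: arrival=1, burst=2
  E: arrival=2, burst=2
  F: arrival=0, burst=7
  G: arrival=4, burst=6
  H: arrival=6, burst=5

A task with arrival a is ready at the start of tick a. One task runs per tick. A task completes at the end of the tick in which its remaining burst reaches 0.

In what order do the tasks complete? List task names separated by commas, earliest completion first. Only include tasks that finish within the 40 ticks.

t=0: L0/L1/L2 = ABF/-/- → run A
t=1: L0/L1/L2 = ABFD/-/- → run A
t=2: L0/L1/L2 = ABFDE/-/- → run A
t=3: L0/L1/L2 = BFDEC/A/- → run B
t=4: L0/L1/L2 = BFDECG/A/- → run B
t=5: L0/L1/L2 = FDECG/A/- → run F
t=6: L0/L1/L2 = FDECGH/A/- → run F
t=7: L0/L1/L2 = FDECGH/A/- → run F
t=8: L0/L1/L2 = DECGH/AF/- → run D
t=9: L0/L1/L2 = DECGH/AF/- → run D
t=10: L0/L1/L2 = ECGH/AF/- → run E
t=11: L0/L1/L2 = ECGH/AF/- → run E
t=12: L0/L1/L2 = CGH/AF/- → run C
t=13: L0/L1/L2 = CGH/AF/- → run C
t=14: L0/L1/L2 = CGH/AF/- → run C
t=15: L0/L1/L2 = GH/AFC/- → run G
t=16: L0/L1/L2 = GH/AFC/- → run G
t=17: L0/L1/L2 = GH/AFC/- → run G
t=18: L0/L1/L2 = H/AFCG/- → run H
t=19: L0/L1/L2 = H/AFCG/- → run H
t=20: L0/L1/L2 = H/AFCG/- → run H
t=21: L0/L1/L2 = -/AFCGH/- → run A
t=22: L0/L1/L2 = -/FCGH/- → run F
t=23: L0/L1/L2 = -/FCGH/- → run F
t=24: L0/L1/L2 = -/FCGH/- → run F
t=25: L0/L1/L2 = -/FCGH/- → run F
t=26: L0/L1/L2 = -/CGH/- → run C
t=27: L0/L1/L2 = -/CGH/- → run C
t=28: L0/L1/L2 = -/CGH/- → run C
t=29: L0/L1/L2 = -/GH/- → run G
t=30: L0/L1/L2 = -/GH/- → run G
t=31: L0/L1/L2 = -/GH/- → run G
t=32: L0/L1/L2 = -/H/- → run H
t=33: L0/L1/L2 = -/H/- → run H
t=34: (idle)
t=35: (idle)
t=36: (idle)
t=37: (idle)
t=38: (idle)
t=39: (idle)

completion order = B, D, E, A, F, C, G, H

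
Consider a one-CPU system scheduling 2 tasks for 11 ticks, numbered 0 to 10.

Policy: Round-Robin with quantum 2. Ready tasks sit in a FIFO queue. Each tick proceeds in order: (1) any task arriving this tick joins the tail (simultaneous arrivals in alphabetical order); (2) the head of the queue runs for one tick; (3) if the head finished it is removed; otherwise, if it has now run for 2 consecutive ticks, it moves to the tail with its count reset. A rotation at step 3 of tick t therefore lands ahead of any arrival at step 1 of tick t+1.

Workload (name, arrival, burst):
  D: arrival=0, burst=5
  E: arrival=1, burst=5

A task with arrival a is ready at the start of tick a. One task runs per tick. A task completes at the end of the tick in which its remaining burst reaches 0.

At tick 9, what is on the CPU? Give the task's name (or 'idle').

running at tick 9 = E

t=0: queue=[D] q_used=0 → run D
t=1: queue=[D,E] q_used=1 → run D
t=2: queue=[E,D] q_used=0 → run E
t=3: queue=[E,D] q_used=1 → run E
t=4: queue=[D,E] q_used=0 → run D
t=5: queue=[D,E] q_used=1 → run D
t=6: queue=[E,D] q_used=0 → run E
t=7: queue=[E,D] q_used=1 → run E
t=8: queue=[D,E] q_used=0 → run D
t=9: queue=[E] q_used=0 → run E
t=10: (idle)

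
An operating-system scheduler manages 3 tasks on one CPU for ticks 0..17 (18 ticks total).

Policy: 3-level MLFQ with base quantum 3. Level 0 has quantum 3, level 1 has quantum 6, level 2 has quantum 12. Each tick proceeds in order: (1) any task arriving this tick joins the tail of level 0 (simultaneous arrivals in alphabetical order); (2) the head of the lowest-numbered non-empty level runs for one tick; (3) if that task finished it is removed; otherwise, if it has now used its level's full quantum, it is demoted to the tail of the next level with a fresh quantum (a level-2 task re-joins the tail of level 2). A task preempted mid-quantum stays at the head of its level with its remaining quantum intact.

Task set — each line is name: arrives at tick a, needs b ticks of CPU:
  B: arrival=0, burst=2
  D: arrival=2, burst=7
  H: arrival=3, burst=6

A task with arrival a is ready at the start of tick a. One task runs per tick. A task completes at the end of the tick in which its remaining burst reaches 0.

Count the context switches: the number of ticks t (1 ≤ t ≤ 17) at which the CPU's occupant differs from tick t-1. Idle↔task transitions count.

context switches = 5

t=0: L0/L1/L2 = B/-/- → run B
t=1: L0/L1/L2 = B/-/- → run B
t=2: L0/L1/L2 = D/-/- → run D
t=3: L0/L1/L2 = DH/-/- → run D
t=4: L0/L1/L2 = DH/-/- → run D
t=5: L0/L1/L2 = H/D/- → run H
t=6: L0/L1/L2 = H/D/- → run H
t=7: L0/L1/L2 = H/D/- → run H
t=8: L0/L1/L2 = -/DH/- → run D
t=9: L0/L1/L2 = -/DH/- → run D
t=10: L0/L1/L2 = -/DH/- → run D
t=11: L0/L1/L2 = -/DH/- → run D
t=12: L0/L1/L2 = -/H/- → run H
t=13: L0/L1/L2 = -/H/- → run H
t=14: L0/L1/L2 = -/H/- → run H
t=15: (idle)
t=16: (idle)
t=17: (idle)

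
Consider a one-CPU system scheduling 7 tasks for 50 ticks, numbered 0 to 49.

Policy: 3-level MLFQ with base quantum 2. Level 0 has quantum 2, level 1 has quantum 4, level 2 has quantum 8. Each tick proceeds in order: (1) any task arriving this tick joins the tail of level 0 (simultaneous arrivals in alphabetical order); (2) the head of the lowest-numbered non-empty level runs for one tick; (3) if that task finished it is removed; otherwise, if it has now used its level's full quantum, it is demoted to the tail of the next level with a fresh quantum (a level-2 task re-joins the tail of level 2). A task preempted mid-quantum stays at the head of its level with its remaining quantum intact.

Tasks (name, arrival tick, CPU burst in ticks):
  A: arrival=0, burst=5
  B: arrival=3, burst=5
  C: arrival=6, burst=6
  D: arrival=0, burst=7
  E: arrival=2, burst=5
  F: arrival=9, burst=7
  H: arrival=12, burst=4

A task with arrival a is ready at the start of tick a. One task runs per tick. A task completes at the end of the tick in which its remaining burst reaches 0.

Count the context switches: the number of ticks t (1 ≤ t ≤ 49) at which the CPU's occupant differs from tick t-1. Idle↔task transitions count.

context switches = 16

t=0: L0/L1/L2 = AD/-/- → run A
t=1: L0/L1/L2 = AD/-/- → run A
t=2: L0/L1/L2 = DE/A/- → run D
t=3: L0/L1/L2 = DEB/A/- → run D
t=4: L0/L1/L2 = EB/AD/- → run E
t=5: L0/L1/L2 = EB/AD/- → run E
t=6: L0/L1/L2 = BC/ADE/- → run B
t=7: L0/L1/L2 = BC/ADE/- → run B
t=8: L0/L1/L2 = C/ADEB/- → run C
t=9: L0/L1/L2 = CF/ADEB/- → run C
t=10: L0/L1/L2 = F/ADEBC/- → run F
t=11: L0/L1/L2 = F/ADEBC/- → run F
t=12: L0/L1/L2 = H/ADEBCF/- → run H
t=13: L0/L1/L2 = H/ADEBCF/- → run H
t=14: L0/L1/L2 = -/ADEBCFH/- → run A
t=15: L0/L1/L2 = -/ADEBCFH/- → run A
t=16: L0/L1/L2 = -/ADEBCFH/- → run A
t=17: L0/L1/L2 = -/DEBCFH/- → run D
t=18: L0/L1/L2 = -/DEBCFH/- → run D
t=19: L0/L1/L2 = -/DEBCFH/- → run D
t=20: L0/L1/L2 = -/DEBCFH/- → run D
t=21: L0/L1/L2 = -/EBCFH/D → run E
t=22: L0/L1/L2 = -/EBCFH/D → run E
t=23: L0/L1/L2 = -/EBCFH/D → run E
t=24: L0/L1/L2 = -/BCFH/D → run B
t=25: L0/L1/L2 = -/BCFH/D → run B
t=26: L0/L1/L2 = -/BCFH/D → run B
t=27: L0/L1/L2 = -/CFH/D → run C
t=28: L0/L1/L2 = -/CFH/D → run C
t=29: L0/L1/L2 = -/CFH/D → run C
t=30: L0/L1/L2 = -/CFH/D → run C
t=31: L0/L1/L2 = -/FH/D → run F
t=32: L0/L1/L2 = -/FH/D → run F
t=33: L0/L1/L2 = -/FH/D → run F
t=34: L0/L1/L2 = -/FH/D → run F
t=35: L0/L1/L2 = -/H/DF → run H
t=36: L0/L1/L2 = -/H/DF → run H
t=37: L0/L1/L2 = -/-/DF → run D
t=38: L0/L1/L2 = -/-/F → run F
t=39: (idle)
t=40: (idle)
t=41: (idle)
t=42: (idle)
t=43: (idle)
t=44: (idle)
t=45: (idle)
t=46: (idle)
t=47: (idle)
t=48: (idle)
t=49: (idle)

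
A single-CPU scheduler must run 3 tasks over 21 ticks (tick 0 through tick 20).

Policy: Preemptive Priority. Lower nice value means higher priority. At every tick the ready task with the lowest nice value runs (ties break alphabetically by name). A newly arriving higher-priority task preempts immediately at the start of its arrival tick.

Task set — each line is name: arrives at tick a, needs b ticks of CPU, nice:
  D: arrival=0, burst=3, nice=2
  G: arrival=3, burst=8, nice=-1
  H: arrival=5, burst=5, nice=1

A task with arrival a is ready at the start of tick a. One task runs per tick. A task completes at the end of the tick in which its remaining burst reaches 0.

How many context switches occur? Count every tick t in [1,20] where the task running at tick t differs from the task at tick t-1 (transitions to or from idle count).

t=0: ready={D} → run D
t=1: ready={D} → run D
t=2: ready={D} → run D
t=3: ready={G} → run G
t=4: ready={G} → run G
t=5: ready={G,H} → run G
t=6: ready={G,H} → run G
t=7: ready={G,H} → run G
t=8: ready={G,H} → run G
t=9: ready={G,H} → run G
t=10: ready={G,H} → run G
t=11: ready={H} → run H
t=12: ready={H} → run H
t=13: ready={H} → run H
t=14: ready={H} → run H
t=15: ready={H} → run H
t=16: (idle)
t=17: (idle)
t=18: (idle)
t=19: (idle)
t=20: (idle)

context switches = 3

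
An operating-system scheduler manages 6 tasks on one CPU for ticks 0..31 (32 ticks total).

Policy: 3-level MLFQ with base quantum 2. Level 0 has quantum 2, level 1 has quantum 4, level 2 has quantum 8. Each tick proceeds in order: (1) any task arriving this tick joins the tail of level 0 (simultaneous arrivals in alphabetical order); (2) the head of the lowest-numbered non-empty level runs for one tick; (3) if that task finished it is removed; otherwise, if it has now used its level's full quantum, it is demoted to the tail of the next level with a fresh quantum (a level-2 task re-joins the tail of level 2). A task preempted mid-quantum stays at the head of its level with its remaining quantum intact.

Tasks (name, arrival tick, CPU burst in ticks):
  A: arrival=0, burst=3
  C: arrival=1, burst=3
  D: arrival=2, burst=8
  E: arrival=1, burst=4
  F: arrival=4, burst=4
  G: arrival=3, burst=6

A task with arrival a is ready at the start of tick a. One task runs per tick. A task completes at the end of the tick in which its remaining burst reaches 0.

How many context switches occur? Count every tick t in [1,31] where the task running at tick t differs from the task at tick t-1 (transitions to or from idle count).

context switches = 13

t=0: L0/L1/L2 = A/-/- → run A
t=1: L0/L1/L2 = ACE/-/- → run A
t=2: L0/L1/L2 = CED/A/- → run C
t=3: L0/L1/L2 = CEDG/A/- → run C
t=4: L0/L1/L2 = EDGF/AC/- → run E
t=5: L0/L1/L2 = EDGF/AC/- → run E
t=6: L0/L1/L2 = DGF/ACE/- → run D
t=7: L0/L1/L2 = DGF/ACE/- → run D
t=8: L0/L1/L2 = GF/ACED/- → run G
t=9: L0/L1/L2 = GF/ACED/- → run G
t=10: L0/L1/L2 = F/ACEDG/- → run F
t=11: L0/L1/L2 = F/ACEDG/- → run F
t=12: L0/L1/L2 = -/ACEDGF/- → run A
t=13: L0/L1/L2 = -/CEDGF/- → run C
t=14: L0/L1/L2 = -/EDGF/- → run E
t=15: L0/L1/L2 = -/EDGF/- → run E
t=16: L0/L1/L2 = -/DGF/- → run D
t=17: L0/L1/L2 = -/DGF/- → run D
t=18: L0/L1/L2 = -/DGF/- → run D
t=19: L0/L1/L2 = -/DGF/- → run D
t=20: L0/L1/L2 = -/GF/D → run G
t=21: L0/L1/L2 = -/GF/D → run G
t=22: L0/L1/L2 = -/GF/D → run G
t=23: L0/L1/L2 = -/GF/D → run G
t=24: L0/L1/L2 = -/F/D → run F
t=25: L0/L1/L2 = -/F/D → run F
t=26: L0/L1/L2 = -/-/D → run D
t=27: L0/L1/L2 = -/-/D → run D
t=28: (idle)
t=29: (idle)
t=30: (idle)
t=31: (idle)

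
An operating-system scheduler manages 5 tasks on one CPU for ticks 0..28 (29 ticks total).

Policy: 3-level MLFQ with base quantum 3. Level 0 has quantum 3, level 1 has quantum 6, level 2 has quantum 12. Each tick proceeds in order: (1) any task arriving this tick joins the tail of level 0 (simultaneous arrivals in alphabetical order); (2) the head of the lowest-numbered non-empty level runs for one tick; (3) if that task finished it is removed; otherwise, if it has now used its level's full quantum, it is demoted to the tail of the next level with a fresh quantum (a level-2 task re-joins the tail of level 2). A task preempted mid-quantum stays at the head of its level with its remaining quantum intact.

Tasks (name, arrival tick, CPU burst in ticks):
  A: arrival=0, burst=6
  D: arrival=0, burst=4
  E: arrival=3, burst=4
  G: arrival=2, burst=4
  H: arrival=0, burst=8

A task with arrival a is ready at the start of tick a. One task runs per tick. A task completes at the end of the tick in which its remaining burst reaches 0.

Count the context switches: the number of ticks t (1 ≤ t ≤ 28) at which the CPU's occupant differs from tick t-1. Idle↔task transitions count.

t=0: L0/L1/L2 = ADH/-/- → run A
t=1: L0/L1/L2 = ADH/-/- → run A
t=2: L0/L1/L2 = ADHG/-/- → run A
t=3: L0/L1/L2 = DHGE/A/- → run D
t=4: L0/L1/L2 = DHGE/A/- → run D
t=5: L0/L1/L2 = DHGE/A/- → run D
t=6: L0/L1/L2 = HGE/AD/- → run H
t=7: L0/L1/L2 = HGE/AD/- → run H
t=8: L0/L1/L2 = HGE/AD/- → run H
t=9: L0/L1/L2 = GE/ADH/- → run G
t=10: L0/L1/L2 = GE/ADH/- → run G
t=11: L0/L1/L2 = GE/ADH/- → run G
t=12: L0/L1/L2 = E/ADHG/- → run E
t=13: L0/L1/L2 = E/ADHG/- → run E
t=14: L0/L1/L2 = E/ADHG/- → run E
t=15: L0/L1/L2 = -/ADHGE/- → run A
t=16: L0/L1/L2 = -/ADHGE/- → run A
t=17: L0/L1/L2 = -/ADHGE/- → run A
t=18: L0/L1/L2 = -/DHGE/- → run D
t=19: L0/L1/L2 = -/HGE/- → run H
t=20: L0/L1/L2 = -/HGE/- → run H
t=21: L0/L1/L2 = -/HGE/- → run H
t=22: L0/L1/L2 = -/HGE/- → run H
t=23: L0/L1/L2 = -/HGE/- → run H
t=24: L0/L1/L2 = -/GE/- → run G
t=25: L0/L1/L2 = -/E/- → run E
t=26: (idle)
t=27: (idle)
t=28: (idle)

context switches = 10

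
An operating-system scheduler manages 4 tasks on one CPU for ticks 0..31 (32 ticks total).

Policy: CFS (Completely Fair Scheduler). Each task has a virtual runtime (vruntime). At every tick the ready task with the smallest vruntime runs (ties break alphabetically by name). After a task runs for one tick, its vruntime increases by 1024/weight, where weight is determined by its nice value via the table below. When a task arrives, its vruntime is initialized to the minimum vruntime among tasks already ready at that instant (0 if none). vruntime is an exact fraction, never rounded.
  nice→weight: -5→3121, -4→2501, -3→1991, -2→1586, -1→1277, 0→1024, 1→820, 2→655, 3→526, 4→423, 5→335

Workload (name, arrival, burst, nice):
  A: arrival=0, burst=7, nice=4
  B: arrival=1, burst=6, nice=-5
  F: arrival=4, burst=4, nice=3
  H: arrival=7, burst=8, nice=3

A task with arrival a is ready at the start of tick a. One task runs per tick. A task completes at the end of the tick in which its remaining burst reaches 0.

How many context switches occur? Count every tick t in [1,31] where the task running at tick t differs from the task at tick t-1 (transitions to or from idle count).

t=0: vr[A=0] → run A
t=1: vr[A=1024/423 B=1024/423] → run A
t=2: vr[A=2048/423 B=1024/423] → run B
t=3: vr[A=2048/423 B=3629056/1320183] → run B
t=4: vr[A=2048/423 B=4062208/1320183 F=4062208/1320183] → run B
t=5: vr[A=2048/423 B=4495360/1320183 F=4062208/1320183] → run F
t=6: vr[A=2048/423 B=4495360/1320183 F=1744294400/347208129] → run B
t=7: vr[A=2048/423 B=4928512/1320183 F=1744294400/347208129 H=4928512/1320183] → run B
t=8: vr[A=2048/423 B=5361664/1320183 F=1744294400/347208129 H=4928512/1320183] → run H
t=9: vr[A=2048/423 B=5361664/1320183 F=1744294400/347208129 H=1972132352/347208129] → run B
t=10: vr[A=2048/423 F=1744294400/347208129 H=1972132352/347208129] → run A
t=11: vr[A=1024/141 F=1744294400/347208129 H=1972132352/347208129] → run F
t=12: vr[A=1024/141 F=2420228096/347208129 H=1972132352/347208129] → run H
t=13: vr[A=1024/141 F=2420228096/347208129 H=2648066048/347208129] → run F
t=14: vr[A=1024/141 F=3096161792/347208129 H=2648066048/347208129] → run A
t=15: vr[A=4096/423 F=3096161792/347208129 H=2648066048/347208129] → run H
t=16: vr[A=4096/423 F=3096161792/347208129 H=3323999744/347208129] → run F
t=17: vr[A=4096/423 H=3323999744/347208129] → run H
t=18: vr[A=4096/423 H=3999933440/347208129] → run A
t=19: vr[A=5120/423 H=3999933440/347208129] → run H
t=20: vr[A=5120/423 H=4675867136/347208129] → run A
t=21: vr[A=2048/141 H=4675867136/347208129] → run H
t=22: vr[A=2048/141 H=5351800832/347208129] → run A
t=23: vr[H=5351800832/347208129] → run H
t=24: vr[H=6027734528/347208129] → run H
t=25: (idle)
t=26: (idle)
t=27: (idle)
t=28: (idle)
t=29: (idle)
t=30: (idle)
t=31: (idle)

context switches = 20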